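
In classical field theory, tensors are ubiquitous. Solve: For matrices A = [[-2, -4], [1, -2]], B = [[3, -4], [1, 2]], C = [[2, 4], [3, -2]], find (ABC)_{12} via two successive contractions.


(ABC)_{12} = sum_m (AB)_{1m} C_{m2}. First compute row 1 of AB.
(AB)_{11} = -2*3 + -4*1 = -10
(AB)_{12} = -2*-4 + -4*2 = 0
Now contract with column 2 of C:
(AB)_{11} * C_{12} = -10 * 4 = -40
(AB)_{12} * C_{22} = 0 * -2 = 0
(ABC)_{12} = -40 + 0 = -40

-40


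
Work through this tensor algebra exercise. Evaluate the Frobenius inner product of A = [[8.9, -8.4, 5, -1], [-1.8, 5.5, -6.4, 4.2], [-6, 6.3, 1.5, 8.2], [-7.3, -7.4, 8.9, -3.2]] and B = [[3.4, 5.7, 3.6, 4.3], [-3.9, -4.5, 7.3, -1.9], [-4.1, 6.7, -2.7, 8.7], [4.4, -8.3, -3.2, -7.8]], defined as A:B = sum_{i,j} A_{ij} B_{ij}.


A:B = sum over all i,j of A_{ij} * B_{ij}.
Row 1: 8.9*3.4=30.26, -8.4*5.7=-47.88, 5*3.6=18, -1*4.3=-4.3 => row sum = -3.92
Row 2: -1.8*-3.9=7.02, 5.5*-4.5=-24.75, -6.4*7.3=-46.72, 4.2*-1.9=-7.98 => row sum = -72.43
Row 3: -6*-4.1=24.6, 6.3*6.7=42.21, 1.5*-2.7=-4.05, 8.2*8.7=71.34 => row sum = 134.1
Row 4: -7.3*4.4=-32.12, -7.4*-8.3=61.42, 8.9*-3.2=-28.48, -3.2*-7.8=24.96 => row sum = 25.78
Total = -3.92 + -72.43 + 134.1 + 25.78 = 83.53

83.53


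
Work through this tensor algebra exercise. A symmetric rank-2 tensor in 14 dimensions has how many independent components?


A symmetric rank-2 tensor in d dimensions has d(d+1)/2 independent components.
d = 14
d(d+1)/2 = 14 * 15 / 2 = 210 / 2 = 105

105


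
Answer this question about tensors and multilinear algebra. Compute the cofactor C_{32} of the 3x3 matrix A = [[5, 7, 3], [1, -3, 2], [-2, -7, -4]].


To find cofactor C_{32}, delete row 3 and column 2.
The resulting 2x2 submatrix is: [[5, 3], [1, 2]]
Minor M_{32} = 5*2 - 3*1
  = 10 - 3 = 7
Sign = (-1)^(3+2) = (-1)^5 = -1
Cofactor C_{32} = -1 * 7 = -7

-7


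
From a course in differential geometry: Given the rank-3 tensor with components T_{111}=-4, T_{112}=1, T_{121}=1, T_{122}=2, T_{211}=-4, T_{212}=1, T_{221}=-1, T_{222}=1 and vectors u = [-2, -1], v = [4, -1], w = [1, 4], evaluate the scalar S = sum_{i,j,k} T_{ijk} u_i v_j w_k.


S = sum over i,j,k of T_{ijk} u_i v_j w_k. Expanding all 8 terms:
T_{111}*u_1*v_1*w_1 = -4*-2*4*1 = 32  (running total: 32)
T_{112}*u_1*v_1*w_2 = 1*-2*4*4 = -32  (running total: 0)
T_{121}*u_1*v_2*w_1 = 1*-2*-1*1 = 2  (running total: 2)
T_{122}*u_1*v_2*w_2 = 2*-2*-1*4 = 16  (running total: 18)
T_{211}*u_2*v_1*w_1 = -4*-1*4*1 = 16  (running total: 34)
T_{212}*u_2*v_1*w_2 = 1*-1*4*4 = -16  (running total: 18)
T_{221}*u_2*v_2*w_1 = -1*-1*-1*1 = -1  (running total: 17)
T_{222}*u_2*v_2*w_2 = 1*-1*-1*4 = 4  (running total: 21)
S = 21

21


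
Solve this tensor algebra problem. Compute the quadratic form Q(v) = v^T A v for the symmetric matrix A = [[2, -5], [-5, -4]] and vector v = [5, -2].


First compute Av:
(Av)_1 = 2*5 + -5*-2 = 20
(Av)_2 = -5*5 + -4*-2 = -17
Av = [20, -17]
Then v^T (Av) = 5*20 + -2*-17
= 100 + 34 = 134

134


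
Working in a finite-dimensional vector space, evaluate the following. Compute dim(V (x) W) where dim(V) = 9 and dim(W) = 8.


The dimension of a tensor product is the product of dimensions.
dim(V) = 9, dim(W) = 8
dim(V (x) W) = 9 * 8 = 72

72


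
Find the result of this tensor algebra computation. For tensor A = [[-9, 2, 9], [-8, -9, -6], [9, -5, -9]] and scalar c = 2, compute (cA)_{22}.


Scalar multiplication: (cA)_{ij} = c * A_{ij}.
c = 2
A_{22} = -9
(cA)_{22} = 2 * -9 = -18

-18


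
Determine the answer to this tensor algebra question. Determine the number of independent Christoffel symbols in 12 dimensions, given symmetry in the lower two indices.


Christoffel symbols Gamma^k_{ij} are symmetric in i,j, so there are d * d(d+1)/2 independent symbols.
d = 12
d(d+1)/2 = 12 * 13 / 2 = 78
Total = 12 * 78 = 936

936


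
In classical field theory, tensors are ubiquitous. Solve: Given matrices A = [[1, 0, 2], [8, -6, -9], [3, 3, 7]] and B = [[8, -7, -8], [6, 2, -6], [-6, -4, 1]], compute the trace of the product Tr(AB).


Tr(AB) = sum_i (AB)_{ii} where (AB)_{ii} = sum_k A_{ik} B_{ki}.
(AB)_{11} = 1*8 + 0*6 + 2*-6 = -4
(AB)_{22} = 8*-7 + -6*2 + -9*-4 = -32
(AB)_{33} = 3*-8 + 3*-6 + 7*1 = -35
Tr(AB) = -4 + -32 + -35 = -71

-71


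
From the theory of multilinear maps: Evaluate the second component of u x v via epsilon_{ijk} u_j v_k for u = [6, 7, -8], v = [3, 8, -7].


(u x v)_2 = sum_{j,k} epsilon_{2jk} u_j v_k. Only permutations of (1,2,3) contribute; the two non-zero terms are:
eps_{213} u_1 v_3 = -1 * 6 * -7 = 42
eps_{231} u_3 v_1 = 1 * -8 * 3 = -24
(u x v)_2 = 18

18


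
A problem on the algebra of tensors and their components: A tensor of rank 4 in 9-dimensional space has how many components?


The number of components of a rank-r tensor in d dimensions is d^r.
Here d = 9 and r = 4.
9^4 = 6561

6561


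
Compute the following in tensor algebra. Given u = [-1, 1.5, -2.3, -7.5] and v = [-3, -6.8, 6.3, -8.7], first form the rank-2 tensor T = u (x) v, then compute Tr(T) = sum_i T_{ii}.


The outer product gives T_{ij} = u_i v_j.
The trace (contraction) is Tr(T) = sum_i T_{ii} = sum_i u_i v_i.
Diagonal entries:
T_{11} = u_1 * v_1 = -1 * -3 = 3
T_{22} = u_2 * v_2 = 1.5 * -6.8 = -10.2
T_{33} = u_3 * v_3 = -2.3 * 6.3 = -14.49
T_{44} = u_4 * v_4 = -7.5 * -8.7 = 65.25
Tr(T) = 3 + -10.2 + -14.49 + 65.25 = 43.56

43.56


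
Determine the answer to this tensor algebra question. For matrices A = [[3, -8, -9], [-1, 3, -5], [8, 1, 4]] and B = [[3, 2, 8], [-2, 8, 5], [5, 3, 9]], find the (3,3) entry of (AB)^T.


(AB)^T_{ij} = (AB)_{ji} = sum_k A_{jk} B_{ki}.
For i=3, j=3 we need (AB)_{33}:
A_{31} * B_{13} = 8 * 8 = 64
A_{32} * B_{23} = 1 * 5 = 5
A_{33} * B_{33} = 4 * 9 = 36
Sum = 64 + 5 + 36 = 105

105


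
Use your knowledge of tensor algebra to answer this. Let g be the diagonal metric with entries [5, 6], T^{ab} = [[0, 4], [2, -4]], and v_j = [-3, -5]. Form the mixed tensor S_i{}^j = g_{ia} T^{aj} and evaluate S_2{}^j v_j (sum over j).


Step 1: lower the first index. For a diagonal metric, g_{ia} T^{aj} = g_{ii} T^{ij} (no sum on i).
g_{22} = 6
S_2{}^1 = 6 * T^{21} = 6 * 2 = 12
S_2{}^2 = 6 * T^{22} = 6 * -4 = -24
Step 2: contract S_2{}^j with v_j.
S_2{}^1 * v_1 = 12 * -3 = -36
S_2{}^2 * v_2 = -24 * -5 = 120
Result = -36 + 120 = 84

84


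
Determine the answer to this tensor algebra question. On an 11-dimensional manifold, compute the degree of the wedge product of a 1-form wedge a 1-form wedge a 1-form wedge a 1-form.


The degree of a wedge product is the sum of the degrees of the individual forms.
Degrees: 1, 1, 1, 1
Total degree = 1 + 1 + 1 + 1 = 4

4


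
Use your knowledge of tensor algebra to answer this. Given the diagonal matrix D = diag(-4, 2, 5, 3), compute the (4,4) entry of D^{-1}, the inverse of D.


For a diagonal matrix, the inverse has entries (D^{-1})_{ii} = 1/d_{ii}.
The diagonal entries are: d_{11} = -4, d_{22} = 2, d_{33} = 5, d_{44} = 3
We need (D^{-1})_{44} = 1/d_{44} = 1/3 = 1/3

1/3


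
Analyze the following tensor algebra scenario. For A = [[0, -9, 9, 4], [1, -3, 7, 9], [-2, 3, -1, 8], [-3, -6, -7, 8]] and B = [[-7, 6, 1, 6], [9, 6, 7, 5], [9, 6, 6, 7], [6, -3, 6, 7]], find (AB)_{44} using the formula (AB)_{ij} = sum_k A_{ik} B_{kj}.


(AB)_{ij} = sum_k A_{ik} B_{kj}.
For i=4, j=4:
A_{41} * B_{14} = -3 * 6 = -18
A_{42} * B_{24} = -6 * 5 = -30
A_{43} * B_{34} = -7 * 7 = -49
A_{44} * B_{44} = 8 * 7 = 56
Sum = -18 + -30 + -49 + 56 = -41

-41


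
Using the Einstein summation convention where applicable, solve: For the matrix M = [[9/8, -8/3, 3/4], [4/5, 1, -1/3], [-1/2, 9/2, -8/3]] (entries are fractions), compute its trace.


The trace is the sum of diagonal entries.
Diagonal: M[1,1] = 9/8, M[2,2] = 1, M[3,3] = -8/3
Tr(M) = 9/8 + 1 + -8/3
Computing step by step:
After adding M[1,1]: 9/8
After adding M[2,2]: 17/8
After adding M[3,3]: -13/24
Tr(M) = -13/24

-13/24


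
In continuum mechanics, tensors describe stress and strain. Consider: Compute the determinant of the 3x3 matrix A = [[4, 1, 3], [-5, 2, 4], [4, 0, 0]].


Expanding along the first row, det(A) = a11*M_11 - a12*M_12 + a13*M_13, where M_1j is the (1,j) minor.
Minor M_11 = 2*0 - 4*0 = 0
Minor M_12 = -5*0 - 4*4 = -16
Minor M_13 = -5*0 - 2*4 = -8
det = 4*(0) - 1*(-16) + 3*(-8)
    = 0 - -16 + -24
    = -8

-8


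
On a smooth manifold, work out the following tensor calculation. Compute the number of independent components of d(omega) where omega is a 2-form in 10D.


The exterior derivative of a p-form is a (p+1)-form.
Its number of independent components is C(n, p+1).
n = 10, p+1 = 3
C(10, 3) = 120

120


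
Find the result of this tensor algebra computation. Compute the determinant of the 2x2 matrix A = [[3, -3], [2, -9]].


For a 2x2 matrix [[a, b], [c, d]], det = a*d - b*c.
a = 3, b = -3, c = 2, d = -9
a*d = 3 * -9 = -27
b*c = -3 * 2 = -6
det = -27 - -6 = -21

-21


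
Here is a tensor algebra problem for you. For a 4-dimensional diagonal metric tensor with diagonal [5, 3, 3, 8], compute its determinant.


For a diagonal metric, the determinant is the product of diagonal entries.
Diagonal entries: 5, 3, 3, 8
det(g) = 5 * 3 * 3 * 8 = 360

360


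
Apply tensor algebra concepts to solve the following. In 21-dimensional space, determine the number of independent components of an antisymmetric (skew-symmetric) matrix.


An antisymmetric rank-2 tensor satisfies A_{ij} = -A_{ji}, so diagonal entries are zero.
The independent components are the upper-triangular entries: C(n, 2) = n(n-1)/2.
n = 21
C(21, 2) = 21 * 20 / 2 = 420 / 2 = 210

210


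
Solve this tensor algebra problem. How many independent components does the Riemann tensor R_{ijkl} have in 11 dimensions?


The Riemann tensor in d dimensions has d^2(d^2 - 1)/12 independent components.
d = 11, so d^2 = 121
d^2 - 1 = 120
d^2(d^2 - 1) = 121 * 120 = 14520
Divide by 12: 14520 / 12 = 1210

1210


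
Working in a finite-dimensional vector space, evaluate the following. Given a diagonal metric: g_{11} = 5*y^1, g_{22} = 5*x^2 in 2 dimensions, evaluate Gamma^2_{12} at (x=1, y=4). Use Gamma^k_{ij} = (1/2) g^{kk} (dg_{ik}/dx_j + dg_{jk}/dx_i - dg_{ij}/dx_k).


For a diagonal metric, Gamma^k_{ij} = (1/2) g^{kk} (dg_{ik}/dx_j + dg_{jk}/dx_i - dg_{ij}/dx_k).
The metric is diagonal, so g_{ab} = 0 for a != b.
At the given point: g_{11} = 20, g_{22} = 5
g^{22} = 1/5
dg_{12}/dx_2 = 0 (off-diagonal)
dg_{22}/dx_1 = dg_{22}/dx_1 = 10
dg_{12}/dx_2 = 0 (off-diagonal)
Numerator = 0 + 10 - 0 = 10
Gamma^2_{12} = 10 / (2 * 5) = 1

1


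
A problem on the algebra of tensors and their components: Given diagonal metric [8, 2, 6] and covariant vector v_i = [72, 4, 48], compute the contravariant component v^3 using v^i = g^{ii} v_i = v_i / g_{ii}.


To raise an index with a diagonal metric: v^i = v_i / g_{ii}.
For index 3: v_3 = 48, g_{33} = 6
v^3 = 48 / 6 = 8

8


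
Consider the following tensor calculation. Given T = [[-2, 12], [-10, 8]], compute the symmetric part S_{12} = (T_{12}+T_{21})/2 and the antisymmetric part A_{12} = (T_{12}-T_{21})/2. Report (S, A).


T_{12} = 12
T_{21} = -10
S_{12} = (12 + -10)/2 = 2/2 = 1
A_{12} = (12 - -10)/2 = 22/2 = 11
Check: S + A = 1 + 11 = 12 = T_{12}.

(1, 11)


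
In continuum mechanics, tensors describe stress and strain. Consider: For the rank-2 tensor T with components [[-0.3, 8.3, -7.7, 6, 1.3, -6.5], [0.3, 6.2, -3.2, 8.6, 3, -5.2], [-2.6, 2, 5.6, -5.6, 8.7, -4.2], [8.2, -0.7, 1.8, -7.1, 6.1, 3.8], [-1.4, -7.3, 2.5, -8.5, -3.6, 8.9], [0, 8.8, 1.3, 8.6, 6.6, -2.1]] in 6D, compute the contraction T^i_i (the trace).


The contraction (trace) of a rank-2 tensor is the sum of its diagonal elements.
Diagonal entries: A[1,1] = -0.3, A[2,2] = 6.2, A[3,3] = 5.6, A[4,4] = -7.1, A[5,5] = -3.6, A[6,6] = -2.1
Tr(A) = -0.3 + 6.2 + 5.6 + -7.1 + -3.6 + -2.1 = -1.3

-1.3


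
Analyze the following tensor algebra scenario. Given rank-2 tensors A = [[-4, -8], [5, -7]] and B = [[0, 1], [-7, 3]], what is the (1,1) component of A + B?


Tensor addition is component-wise: (A + B)_{ij} = A_{ij} + B_{ij}.
A_{11} = -4
B_{11} = 0
(A + B)_{11} = -4 + 0 = -4

-4


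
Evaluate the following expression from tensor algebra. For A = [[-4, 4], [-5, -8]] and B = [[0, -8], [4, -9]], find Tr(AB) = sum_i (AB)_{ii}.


Tr(AB) = sum_i (AB)_{ii} where (AB)_{ii} = sum_k A_{ik} B_{ki}.
(AB)_{11} = -4*0 + 4*4 = 16
(AB)_{22} = -5*-8 + -8*-9 = 112
Tr(AB) = 16 + 112 = 128

128


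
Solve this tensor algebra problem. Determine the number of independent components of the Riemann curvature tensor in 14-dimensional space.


The Riemann tensor in d dimensions has d^2(d^2 - 1)/12 independent components.
d = 14, so d^2 = 196
d^2 - 1 = 195
d^2(d^2 - 1) = 196 * 195 = 38220
Divide by 12: 38220 / 12 = 3185

3185


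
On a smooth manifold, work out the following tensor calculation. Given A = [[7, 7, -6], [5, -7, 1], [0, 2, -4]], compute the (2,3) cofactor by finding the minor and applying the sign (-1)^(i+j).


To find cofactor C_{23}, delete row 2 and column 3.
The resulting 2x2 submatrix is: [[7, 7], [0, 2]]
Minor M_{23} = 7*2 - 7*0
  = 14 - 0 = 14
Sign = (-1)^(2+3) = (-1)^5 = -1
Cofactor C_{23} = -1 * 14 = -14

-14


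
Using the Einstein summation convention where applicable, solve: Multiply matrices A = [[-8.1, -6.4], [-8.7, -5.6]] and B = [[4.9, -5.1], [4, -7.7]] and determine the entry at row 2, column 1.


(AB)_{ij} = sum_k A_{ik} B_{kj}.
For i=2, j=1:
A_{21} * B_{11} = -8.7 * 4.9 = -42.63
A_{22} * B_{21} = -5.6 * 4 = -22.4
Sum = -42.63 + -22.4 = -65.03

-65.03


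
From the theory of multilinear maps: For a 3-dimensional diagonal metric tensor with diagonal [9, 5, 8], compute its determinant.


For a diagonal metric, the determinant is the product of diagonal entries.
Diagonal entries: 9, 5, 8
det(g) = 9 * 5 * 8 = 360

360


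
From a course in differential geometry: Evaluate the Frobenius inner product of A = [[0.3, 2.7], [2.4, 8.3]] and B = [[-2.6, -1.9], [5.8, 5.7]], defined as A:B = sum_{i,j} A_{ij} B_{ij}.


A:B = sum over all i,j of A_{ij} * B_{ij}.
Row 1: 0.3*-2.6=-0.78, 2.7*-1.9=-5.13 => row sum = -5.91
Row 2: 2.4*5.8=13.92, 8.3*5.7=47.31 => row sum = 61.23
Total = -5.91 + 61.23 = 55.32

55.32


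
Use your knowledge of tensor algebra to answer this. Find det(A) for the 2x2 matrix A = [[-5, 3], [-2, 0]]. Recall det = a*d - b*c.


For a 2x2 matrix [[a, b], [c, d]], det = a*d - b*c.
a = -5, b = 3, c = -2, d = 0
a*d = -5 * 0 = 0
b*c = 3 * -2 = -6
det = 0 - -6 = 6

6


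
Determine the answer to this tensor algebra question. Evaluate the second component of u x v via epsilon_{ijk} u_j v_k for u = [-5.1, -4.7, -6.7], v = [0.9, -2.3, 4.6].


(u x v)_2 = sum_{j,k} epsilon_{2jk} u_j v_k. Only permutations of (1,2,3) contribute; the two non-zero terms are:
eps_{213} u_1 v_3 = -1 * -5.1 * 4.6 = 23.46
eps_{231} u_3 v_1 = 1 * -6.7 * 0.9 = -6.03
(u x v)_2 = 17.43

17.43


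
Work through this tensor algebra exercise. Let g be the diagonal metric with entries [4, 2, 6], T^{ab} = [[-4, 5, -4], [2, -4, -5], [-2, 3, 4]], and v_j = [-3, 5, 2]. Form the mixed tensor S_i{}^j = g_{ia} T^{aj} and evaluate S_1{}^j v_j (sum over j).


Step 1: lower the first index. For a diagonal metric, g_{ia} T^{aj} = g_{ii} T^{ij} (no sum on i).
g_{11} = 4
S_1{}^1 = 4 * T^{11} = 4 * -4 = -16
S_1{}^2 = 4 * T^{12} = 4 * 5 = 20
S_1{}^3 = 4 * T^{13} = 4 * -4 = -16
Step 2: contract S_1{}^j with v_j.
S_1{}^1 * v_1 = -16 * -3 = 48
S_1{}^2 * v_2 = 20 * 5 = 100
S_1{}^3 * v_3 = -16 * 2 = -32
Result = 48 + 100 + -32 = 116

116


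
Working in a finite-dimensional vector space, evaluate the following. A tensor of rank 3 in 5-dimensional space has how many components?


The number of components of a rank-r tensor in d dimensions is d^r.
Here d = 5 and r = 3.
5^3 = 125

125


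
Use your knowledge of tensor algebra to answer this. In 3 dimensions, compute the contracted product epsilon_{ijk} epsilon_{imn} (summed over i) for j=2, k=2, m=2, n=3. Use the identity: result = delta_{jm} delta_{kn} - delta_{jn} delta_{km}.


Using the identity: epsilon_{ijk} epsilon_{imn} = delta_{jm} delta_{kn} - delta_{jn} delta_{km}.
delta_{22} = 1
delta_{23} = 0
delta_{23} = 0
delta_{22} = 1
Result = 1 * 0 - 0 * 1 = 0 - 0 = 0

0


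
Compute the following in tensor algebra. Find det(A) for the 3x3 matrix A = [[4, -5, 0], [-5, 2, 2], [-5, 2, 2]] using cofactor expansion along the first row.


Expanding along the first row, det(A) = a11*M_11 - a12*M_12 + a13*M_13, where M_1j is the (1,j) minor.
Minor M_11 = 2*2 - 2*2 = 0
Minor M_12 = -5*2 - 2*-5 = 0
Minor M_13 = -5*2 - 2*-5 = 0
det = 4*(0) - -5*(0) + 0*(0)
    = 0 - 0 + 0
    = 0

0


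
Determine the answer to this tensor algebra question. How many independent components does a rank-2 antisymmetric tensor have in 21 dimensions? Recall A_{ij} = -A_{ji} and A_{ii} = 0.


An antisymmetric rank-2 tensor satisfies A_{ij} = -A_{ji}, so diagonal entries are zero.
The independent components are the upper-triangular entries: C(n, 2) = n(n-1)/2.
n = 21
C(21, 2) = 21 * 20 / 2 = 420 / 2 = 210

210


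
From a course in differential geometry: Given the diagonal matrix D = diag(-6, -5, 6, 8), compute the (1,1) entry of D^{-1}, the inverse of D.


For a diagonal matrix, the inverse has entries (D^{-1})_{ii} = 1/d_{ii}.
The diagonal entries are: d_{11} = -6, d_{22} = -5, d_{33} = 6, d_{44} = 8
We need (D^{-1})_{11} = 1/d_{11} = 1/-6 = -1/6

-1/6


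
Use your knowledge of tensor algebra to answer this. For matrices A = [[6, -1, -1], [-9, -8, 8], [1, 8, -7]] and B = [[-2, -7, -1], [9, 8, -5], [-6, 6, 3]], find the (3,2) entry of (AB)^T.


(AB)^T_{ij} = (AB)_{ji} = sum_k A_{jk} B_{ki}.
For i=3, j=2 we need (AB)_{23}:
A_{21} * B_{13} = -9 * -1 = 9
A_{22} * B_{23} = -8 * -5 = 40
A_{23} * B_{33} = 8 * 3 = 24
Sum = 9 + 40 + 24 = 73

73


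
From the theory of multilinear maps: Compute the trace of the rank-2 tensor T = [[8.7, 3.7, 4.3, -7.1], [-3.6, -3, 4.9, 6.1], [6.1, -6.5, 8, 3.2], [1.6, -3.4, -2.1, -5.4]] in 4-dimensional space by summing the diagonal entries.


The contraction (trace) of a rank-2 tensor is the sum of its diagonal elements.
Diagonal entries: A[1,1] = 8.7, A[2,2] = -3, A[3,3] = 8, A[4,4] = -5.4
Tr(A) = 8.7 + -3 + 8 + -5.4 = 8.3

8.3


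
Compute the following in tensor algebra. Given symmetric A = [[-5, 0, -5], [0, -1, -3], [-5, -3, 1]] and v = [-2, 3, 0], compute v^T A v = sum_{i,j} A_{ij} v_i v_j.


First compute Av:
(Av)_1 = -5*-2 + 0*3 + -5*0 = 10
(Av)_2 = 0*-2 + -1*3 + -3*0 = -3
(Av)_3 = -5*-2 + -3*3 + 1*0 = 1
Av = [10, -3, 1]
Then v^T (Av) = -2*10 + 3*-3 + 0*1
= -20 + -9 + 0 = -29

-29


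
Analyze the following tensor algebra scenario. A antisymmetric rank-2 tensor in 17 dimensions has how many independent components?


A antisymmetric rank-2 tensor in d dimensions has d(d-1)/2 independent components.
d = 17
d(d-1)/2 = 17 * 16 / 2 = 272 / 2 = 136

136


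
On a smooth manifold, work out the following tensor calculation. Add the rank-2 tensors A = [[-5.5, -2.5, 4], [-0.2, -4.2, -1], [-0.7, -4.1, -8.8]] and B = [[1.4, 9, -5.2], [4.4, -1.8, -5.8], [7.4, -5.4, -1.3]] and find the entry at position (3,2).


Tensor addition is component-wise: (A + B)_{ij} = A_{ij} + B_{ij}.
A_{32} = -4.1
B_{32} = -5.4
(A + B)_{32} = -4.1 + -5.4 = -9.5

-9.5


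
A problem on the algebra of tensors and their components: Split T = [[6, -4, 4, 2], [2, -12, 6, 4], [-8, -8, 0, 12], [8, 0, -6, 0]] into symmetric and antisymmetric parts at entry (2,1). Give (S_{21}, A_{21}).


T_{21} = 2
T_{12} = -4
S_{21} = (2 + -4)/2 = -2/2 = -1
A_{21} = (2 - -4)/2 = 6/2 = 3
Check: S + A = -1 + 3 = 2 = T_{21}.

(-1, 3)


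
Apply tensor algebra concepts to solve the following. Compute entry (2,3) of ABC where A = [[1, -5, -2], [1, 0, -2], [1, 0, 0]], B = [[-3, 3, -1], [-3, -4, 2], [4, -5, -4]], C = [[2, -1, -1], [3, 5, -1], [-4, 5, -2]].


(ABC)_{23} = sum_m (AB)_{2m} C_{m3}. First compute row 2 of AB.
(AB)_{21} = 1*-3 + 0*-3 + -2*4 = -11
(AB)_{22} = 1*3 + 0*-4 + -2*-5 = 13
(AB)_{23} = 1*-1 + 0*2 + -2*-4 = 7
Now contract with column 3 of C:
(AB)_{21} * C_{13} = -11 * -1 = 11
(AB)_{22} * C_{23} = 13 * -1 = -13
(AB)_{23} * C_{33} = 7 * -2 = -14
(ABC)_{23} = 11 + -13 + -14 = -16

-16


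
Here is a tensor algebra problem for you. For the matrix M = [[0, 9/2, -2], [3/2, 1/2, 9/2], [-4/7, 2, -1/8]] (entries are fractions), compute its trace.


The trace is the sum of diagonal entries.
Diagonal: M[1,1] = 0, M[2,2] = 1/2, M[3,3] = -1/8
Tr(M) = 0 + 1/2 + -1/8
Computing step by step:
After adding M[1,1]: 0
After adding M[2,2]: 1/2
After adding M[3,3]: 3/8
Tr(M) = 3/8

3/8


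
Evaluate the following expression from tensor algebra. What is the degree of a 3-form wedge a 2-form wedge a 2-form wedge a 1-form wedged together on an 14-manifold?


The degree of a wedge product is the sum of the degrees of the individual forms.
Degrees: 3, 2, 2, 1
Total degree = 3 + 2 + 2 + 1 = 8

8


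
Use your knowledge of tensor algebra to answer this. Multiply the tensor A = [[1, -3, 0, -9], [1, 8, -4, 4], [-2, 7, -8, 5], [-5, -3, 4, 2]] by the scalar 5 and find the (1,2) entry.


Scalar multiplication: (cA)_{ij} = c * A_{ij}.
c = 5
A_{12} = -3
(cA)_{12} = 5 * -3 = -15

-15


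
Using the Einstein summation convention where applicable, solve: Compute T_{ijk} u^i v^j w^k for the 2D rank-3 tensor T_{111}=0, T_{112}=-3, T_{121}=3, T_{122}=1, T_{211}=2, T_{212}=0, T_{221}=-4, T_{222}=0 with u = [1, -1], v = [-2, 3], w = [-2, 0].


S = sum over i,j,k of T_{ijk} u_i v_j w_k. Expanding all 8 terms:
T_{111}*u_1*v_1*w_1 = 0*1*-2*-2 = 0  (running total: 0)
T_{112}*u_1*v_1*w_2 = -3*1*-2*0 = 0  (running total: 0)
T_{121}*u_1*v_2*w_1 = 3*1*3*-2 = -18  (running total: -18)
T_{122}*u_1*v_2*w_2 = 1*1*3*0 = 0  (running total: -18)
T_{211}*u_2*v_1*w_1 = 2*-1*-2*-2 = -8  (running total: -26)
T_{212}*u_2*v_1*w_2 = 0*-1*-2*0 = 0  (running total: -26)
T_{221}*u_2*v_2*w_1 = -4*-1*3*-2 = -24  (running total: -50)
T_{222}*u_2*v_2*w_2 = 0*-1*3*0 = 0  (running total: -50)
S = -50

-50


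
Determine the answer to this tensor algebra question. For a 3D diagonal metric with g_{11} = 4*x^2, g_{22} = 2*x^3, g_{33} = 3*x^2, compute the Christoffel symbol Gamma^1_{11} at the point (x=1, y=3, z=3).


For a diagonal metric, Gamma^k_{ij} = (1/2) g^{kk} (dg_{ik}/dx_j + dg_{jk}/dx_i - dg_{ij}/dx_k).
The metric is diagonal, so g_{ab} = 0 for a != b.
At the given point: g_{11} = 4, g_{22} = 2, g_{33} = 3
g^{11} = 1/4
dg_{11}/dx_1 = dg_{11}/dx_1 = 8
dg_{11}/dx_1 = dg_{11}/dx_1 = 8
dg_{11}/dx_1 = dg_{11}/dx_1 = 8
Numerator = 8 + 8 - 8 = 8
Gamma^1_{11} = 8 / (2 * 4) = 1

1


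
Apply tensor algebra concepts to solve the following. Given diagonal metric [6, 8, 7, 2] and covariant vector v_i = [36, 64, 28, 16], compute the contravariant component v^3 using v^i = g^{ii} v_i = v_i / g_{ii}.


To raise an index with a diagonal metric: v^i = v_i / g_{ii}.
For index 3: v_3 = 28, g_{33} = 7
v^3 = 28 / 7 = 4

4


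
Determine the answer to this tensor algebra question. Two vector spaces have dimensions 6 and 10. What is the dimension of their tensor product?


The dimension of a tensor product is the product of dimensions.
dim(V) = 6, dim(W) = 10
dim(V (x) W) = 6 * 10 = 60

60


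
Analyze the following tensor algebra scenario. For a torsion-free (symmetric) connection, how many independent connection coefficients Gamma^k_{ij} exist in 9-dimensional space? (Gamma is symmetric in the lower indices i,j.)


Christoffel symbols Gamma^k_{ij} are symmetric in i,j, so there are d * d(d+1)/2 independent symbols.
d = 9
d(d+1)/2 = 9 * 10 / 2 = 45
Total = 9 * 45 = 405

405


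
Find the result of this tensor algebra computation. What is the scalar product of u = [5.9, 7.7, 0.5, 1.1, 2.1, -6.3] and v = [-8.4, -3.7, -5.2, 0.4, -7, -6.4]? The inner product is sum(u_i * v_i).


The inner product u . v = sum of u_i * v_i.
Term-by-term: 5.9 * -8.4, 7.7 * -3.7, 0.5 * -5.2, 1.1 * 0.4, 2.1 * -7, -6.3 * -6.4
Products: -49.56, -28.49, -2.6, 0.44, -14.7, 40.32
Sum = -49.56 + -28.49 + -2.6 + 0.44 + -14.7 + 40.32 = -54.59

-54.59


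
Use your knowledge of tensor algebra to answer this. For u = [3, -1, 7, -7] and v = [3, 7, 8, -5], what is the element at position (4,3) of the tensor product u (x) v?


The outer product entry T_{ij} = u_i * v_j.
We need i=4, j=3.
u_4 = -7, v_3 = 8
T_{4,3} = -7 * 8 = -56

-56


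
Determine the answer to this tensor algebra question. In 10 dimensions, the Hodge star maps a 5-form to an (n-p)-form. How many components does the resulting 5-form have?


The Hodge dual of a p-form on an n-dimensional manifold is an (n-p)-form.
n = 10, p = 5, so dual degree = 10 - 5 = 5
The number of components is C(n, n-p) = C(10, 5) = 252

252


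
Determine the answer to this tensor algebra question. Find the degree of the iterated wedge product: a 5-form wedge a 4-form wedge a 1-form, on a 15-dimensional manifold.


The degree of a wedge product is the sum of the degrees of the individual forms.
Degrees: 5, 4, 1
Total degree = 5 + 4 + 1 = 10

10


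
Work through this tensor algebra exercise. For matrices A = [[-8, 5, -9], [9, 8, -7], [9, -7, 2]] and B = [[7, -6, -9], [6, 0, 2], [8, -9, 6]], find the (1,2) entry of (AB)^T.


(AB)^T_{ij} = (AB)_{ji} = sum_k A_{jk} B_{ki}.
For i=1, j=2 we need (AB)_{21}:
A_{21} * B_{11} = 9 * 7 = 63
A_{22} * B_{21} = 8 * 6 = 48
A_{23} * B_{31} = -7 * 8 = -56
Sum = 63 + 48 + -56 = 55

55


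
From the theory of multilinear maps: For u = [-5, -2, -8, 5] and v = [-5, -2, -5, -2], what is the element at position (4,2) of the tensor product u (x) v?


The outer product entry T_{ij} = u_i * v_j.
We need i=4, j=2.
u_4 = 5, v_2 = -2
T_{4,2} = 5 * -2 = -10

-10


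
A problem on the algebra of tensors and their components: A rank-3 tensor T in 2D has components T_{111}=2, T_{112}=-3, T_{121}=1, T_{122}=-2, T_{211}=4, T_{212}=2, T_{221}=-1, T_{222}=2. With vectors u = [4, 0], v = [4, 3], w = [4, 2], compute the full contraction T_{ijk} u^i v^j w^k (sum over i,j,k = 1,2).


S = sum over i,j,k of T_{ijk} u_i v_j w_k. Expanding all 8 terms:
T_{111}*u_1*v_1*w_1 = 2*4*4*4 = 128  (running total: 128)
T_{112}*u_1*v_1*w_2 = -3*4*4*2 = -96  (running total: 32)
T_{121}*u_1*v_2*w_1 = 1*4*3*4 = 48  (running total: 80)
T_{122}*u_1*v_2*w_2 = -2*4*3*2 = -48  (running total: 32)
T_{211}*u_2*v_1*w_1 = 4*0*4*4 = 0  (running total: 32)
T_{212}*u_2*v_1*w_2 = 2*0*4*2 = 0  (running total: 32)
T_{221}*u_2*v_2*w_1 = -1*0*3*4 = 0  (running total: 32)
T_{222}*u_2*v_2*w_2 = 2*0*3*2 = 0  (running total: 32)
S = 32

32


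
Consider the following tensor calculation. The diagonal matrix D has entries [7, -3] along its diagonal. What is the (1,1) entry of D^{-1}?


For a diagonal matrix, the inverse has entries (D^{-1})_{ii} = 1/d_{ii}.
The diagonal entries are: d_{11} = 7, d_{22} = -3
We need (D^{-1})_{11} = 1/d_{11} = 1/7 = 1/7

1/7


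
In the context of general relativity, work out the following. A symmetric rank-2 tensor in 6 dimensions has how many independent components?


A symmetric rank-2 tensor in d dimensions has d(d+1)/2 independent components.
d = 6
d(d+1)/2 = 6 * 7 / 2 = 42 / 2 = 21

21


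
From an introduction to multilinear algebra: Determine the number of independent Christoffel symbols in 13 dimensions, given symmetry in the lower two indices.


Christoffel symbols Gamma^k_{ij} are symmetric in i,j, so there are d * d(d+1)/2 independent symbols.
d = 13
d(d+1)/2 = 13 * 14 / 2 = 91
Total = 13 * 91 = 1183

1183


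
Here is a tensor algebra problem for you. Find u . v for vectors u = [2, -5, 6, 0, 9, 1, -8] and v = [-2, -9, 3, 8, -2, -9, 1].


The inner product u . v = sum of u_i * v_i.
Term-by-term: 2 * -2, -5 * -9, 6 * 3, 0 * 8, 9 * -2, 1 * -9, -8 * 1
Products: -4, 45, 18, 0, -18, -9, -8
Sum = -4 + 45 + 18 + 0 + -18 + -9 + -8 = 24

24


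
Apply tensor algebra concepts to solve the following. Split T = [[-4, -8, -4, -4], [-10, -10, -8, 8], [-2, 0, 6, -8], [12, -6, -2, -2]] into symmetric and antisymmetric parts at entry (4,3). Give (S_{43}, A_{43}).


T_{43} = -2
T_{34} = -8
S_{43} = (-2 + -8)/2 = -10/2 = -5
A_{43} = (-2 - -8)/2 = 6/2 = 3
Check: S + A = -5 + 3 = -2 = T_{43}.

(-5, 3)


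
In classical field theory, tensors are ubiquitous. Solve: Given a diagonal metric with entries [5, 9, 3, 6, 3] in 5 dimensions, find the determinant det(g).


For a diagonal metric, the determinant is the product of diagonal entries.
Diagonal entries: 5, 9, 3, 6, 3
det(g) = 5 * 9 * 3 * 6 * 3 = 2430

2430


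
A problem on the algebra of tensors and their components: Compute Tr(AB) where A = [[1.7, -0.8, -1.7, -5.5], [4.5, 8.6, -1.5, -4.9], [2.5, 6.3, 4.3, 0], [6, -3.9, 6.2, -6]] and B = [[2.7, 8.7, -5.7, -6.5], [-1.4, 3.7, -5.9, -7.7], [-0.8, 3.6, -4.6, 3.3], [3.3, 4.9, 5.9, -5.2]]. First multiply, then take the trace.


Tr(AB) = sum_i (AB)_{ii} where (AB)_{ii} = sum_k A_{ik} B_{ki}.
(AB)_{11} = 1.7*2.7 + -0.8*-1.4 + -1.7*-0.8 + -5.5*3.3 = -11.08
(AB)_{22} = 4.5*8.7 + 8.6*3.7 + -1.5*3.6 + -4.9*4.9 = 41.56
(AB)_{33} = 2.5*-5.7 + 6.3*-5.9 + 4.3*-4.6 + 0*5.9 = -71.2
(AB)_{44} = 6*-6.5 + -3.9*-7.7 + 6.2*3.3 + -6*-5.2 = 42.69
Tr(AB) = -11.08 + 41.56 + -71.2 + 42.69 = 1.97

1.97


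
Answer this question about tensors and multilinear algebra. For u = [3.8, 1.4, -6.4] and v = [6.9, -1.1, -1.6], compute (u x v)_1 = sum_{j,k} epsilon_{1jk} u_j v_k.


(u x v)_1 = sum_{j,k} epsilon_{1jk} u_j v_k. Only permutations of (1,2,3) contribute; the two non-zero terms are:
eps_{123} u_2 v_3 = 1 * 1.4 * -1.6 = -2.24
eps_{132} u_3 v_2 = -1 * -6.4 * -1.1 = -7.04
(u x v)_1 = -9.28

-9.28


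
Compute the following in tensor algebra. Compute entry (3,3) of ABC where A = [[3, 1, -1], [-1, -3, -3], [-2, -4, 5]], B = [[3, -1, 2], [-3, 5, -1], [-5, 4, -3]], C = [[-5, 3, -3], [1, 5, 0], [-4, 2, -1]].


(ABC)_{33} = sum_m (AB)_{3m} C_{m3}. First compute row 3 of AB.
(AB)_{31} = -2*3 + -4*-3 + 5*-5 = -19
(AB)_{32} = -2*-1 + -4*5 + 5*4 = 2
(AB)_{33} = -2*2 + -4*-1 + 5*-3 = -15
Now contract with column 3 of C:
(AB)_{31} * C_{13} = -19 * -3 = 57
(AB)_{32} * C_{23} = 2 * 0 = 0
(AB)_{33} * C_{33} = -15 * -1 = 15
(ABC)_{33} = 57 + 0 + 15 = 72

72


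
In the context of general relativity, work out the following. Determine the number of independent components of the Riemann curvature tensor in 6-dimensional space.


The Riemann tensor in d dimensions has d^2(d^2 - 1)/12 independent components.
d = 6, so d^2 = 36
d^2 - 1 = 35
d^2(d^2 - 1) = 36 * 35 = 1260
Divide by 12: 1260 / 12 = 105

105


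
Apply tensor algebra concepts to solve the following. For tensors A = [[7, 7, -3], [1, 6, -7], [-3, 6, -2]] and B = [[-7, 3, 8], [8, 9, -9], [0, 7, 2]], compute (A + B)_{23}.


Tensor addition is component-wise: (A + B)_{ij} = A_{ij} + B_{ij}.
A_{23} = -7
B_{23} = -9
(A + B)_{23} = -7 + -9 = -16

-16


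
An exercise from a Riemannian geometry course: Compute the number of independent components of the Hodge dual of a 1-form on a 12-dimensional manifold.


The Hodge dual of a p-form on an n-dimensional manifold is an (n-p)-form.
n = 12, p = 1, so dual degree = 12 - 1 = 11
The number of components is C(n, n-p) = C(12, 11) = 12

12


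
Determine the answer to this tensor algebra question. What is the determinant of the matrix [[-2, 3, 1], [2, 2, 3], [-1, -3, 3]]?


Expanding along the first row, det(A) = a11*M_11 - a12*M_12 + a13*M_13, where M_1j is the (1,j) minor.
Minor M_11 = 2*3 - 3*-3 = 15
Minor M_12 = 2*3 - 3*-1 = 9
Minor M_13 = 2*-3 - 2*-1 = -4
det = -2*(15) - 3*(9) + 1*(-4)
    = -30 - 27 + -4
    = -61

-61


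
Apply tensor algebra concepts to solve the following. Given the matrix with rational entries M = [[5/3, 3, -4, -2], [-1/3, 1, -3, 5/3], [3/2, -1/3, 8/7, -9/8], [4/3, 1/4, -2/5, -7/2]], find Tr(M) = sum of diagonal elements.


The trace is the sum of diagonal entries.
Diagonal: M[1,1] = 5/3, M[2,2] = 1, M[3,3] = 8/7, M[4,4] = -7/2
Tr(M) = 5/3 + 1 + 8/7 + -7/2
Computing step by step:
After adding M[1,1]: 5/3
After adding M[2,2]: 8/3
After adding M[3,3]: 80/21
After adding M[4,4]: 13/42
Tr(M) = 13/42

13/42


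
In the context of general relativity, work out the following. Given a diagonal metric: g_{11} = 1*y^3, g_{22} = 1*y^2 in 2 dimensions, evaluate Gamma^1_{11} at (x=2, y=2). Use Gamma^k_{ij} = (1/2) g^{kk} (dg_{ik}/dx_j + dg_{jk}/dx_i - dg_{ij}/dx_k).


For a diagonal metric, Gamma^k_{ij} = (1/2) g^{kk} (dg_{ik}/dx_j + dg_{jk}/dx_i - dg_{ij}/dx_k).
The metric is diagonal, so g_{ab} = 0 for a != b.
At the given point: g_{11} = 8, g_{22} = 4
g^{11} = 1/8
dg_{11}/dx_1 = dg_{11}/dx_1 = 0
dg_{11}/dx_1 = dg_{11}/dx_1 = 0
dg_{11}/dx_1 = dg_{11}/dx_1 = 0
Numerator = 0 + 0 - 0 = 0
Gamma^1_{11} = 0 / (2 * 8) = 0

0


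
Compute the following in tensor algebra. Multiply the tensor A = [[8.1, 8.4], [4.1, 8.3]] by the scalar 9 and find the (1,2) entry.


Scalar multiplication: (cA)_{ij} = c * A_{ij}.
c = 9
A_{12} = 8.4
(cA)_{12} = 9 * 8.4 = 75.6

75.6


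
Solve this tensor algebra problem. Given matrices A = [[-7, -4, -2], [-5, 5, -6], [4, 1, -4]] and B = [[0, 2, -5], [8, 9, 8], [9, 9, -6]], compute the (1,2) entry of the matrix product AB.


(AB)_{ij} = sum_k A_{ik} B_{kj}.
For i=1, j=2:
A_{11} * B_{12} = -7 * 2 = -14
A_{12} * B_{22} = -4 * 9 = -36
A_{13} * B_{32} = -2 * 9 = -18
Sum = -14 + -36 + -18 = -68

-68


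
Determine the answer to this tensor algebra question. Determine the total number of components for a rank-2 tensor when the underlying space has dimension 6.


The number of components of a rank-r tensor in d dimensions is d^r.
Here d = 6 and r = 2.
6^2 = 36

36


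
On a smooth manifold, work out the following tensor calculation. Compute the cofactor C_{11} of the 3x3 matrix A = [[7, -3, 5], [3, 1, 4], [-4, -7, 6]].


To find cofactor C_{11}, delete row 1 and column 1.
The resulting 2x2 submatrix is: [[1, 4], [-7, 6]]
Minor M_{11} = 1*6 - 4*-7
  = 6 - -28 = 34
Sign = (-1)^(1+1) = (-1)^2 = 1
Cofactor C_{11} = 1 * 34 = 34

34


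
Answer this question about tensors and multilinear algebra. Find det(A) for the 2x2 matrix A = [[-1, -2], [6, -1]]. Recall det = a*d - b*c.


For a 2x2 matrix [[a, b], [c, d]], det = a*d - b*c.
a = -1, b = -2, c = 6, d = -1
a*d = -1 * -1 = 1
b*c = -2 * 6 = -12
det = 1 - -12 = 13

13


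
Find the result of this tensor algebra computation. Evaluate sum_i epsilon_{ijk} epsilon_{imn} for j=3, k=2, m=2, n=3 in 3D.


Using the identity: epsilon_{ijk} epsilon_{imn} = delta_{jm} delta_{kn} - delta_{jn} delta_{km}.
delta_{32} = 0
delta_{23} = 0
delta_{33} = 1
delta_{22} = 1
Result = 0 * 0 - 1 * 1 = 0 - 1 = -1

-1


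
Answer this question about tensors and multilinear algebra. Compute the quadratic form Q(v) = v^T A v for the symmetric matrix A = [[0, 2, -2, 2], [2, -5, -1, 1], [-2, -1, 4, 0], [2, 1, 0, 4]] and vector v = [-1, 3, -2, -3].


First compute Av:
(Av)_1 = 0*-1 + 2*3 + -2*-2 + 2*-3 = 4
(Av)_2 = 2*-1 + -5*3 + -1*-2 + 1*-3 = -18
(Av)_3 = -2*-1 + -1*3 + 4*-2 + 0*-3 = -9
(Av)_4 = 2*-1 + 1*3 + 0*-2 + 4*-3 = -11
Av = [4, -18, -9, -11]
Then v^T (Av) = -1*4 + 3*-18 + -2*-9 + -3*-11
= -4 + -54 + 18 + 33 = -7

-7


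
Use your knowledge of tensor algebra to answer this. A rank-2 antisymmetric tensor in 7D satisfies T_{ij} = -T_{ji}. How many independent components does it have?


An antisymmetric rank-2 tensor satisfies A_{ij} = -A_{ji}, so diagonal entries are zero.
The independent components are the upper-triangular entries: C(n, 2) = n(n-1)/2.
n = 7
C(7, 2) = 7 * 6 / 2 = 42 / 2 = 21

21


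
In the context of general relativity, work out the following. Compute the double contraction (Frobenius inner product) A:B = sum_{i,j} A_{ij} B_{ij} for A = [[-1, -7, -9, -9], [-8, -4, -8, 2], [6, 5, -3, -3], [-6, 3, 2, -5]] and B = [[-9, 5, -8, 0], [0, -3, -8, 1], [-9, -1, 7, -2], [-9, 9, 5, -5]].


A:B = sum over all i,j of A_{ij} * B_{ij}.
Row 1: -1*-9=9, -7*5=-35, -9*-8=72, -9*0=0 => row sum = 46
Row 2: -8*0=0, -4*-3=12, -8*-8=64, 2*1=2 => row sum = 78
Row 3: 6*-9=-54, 5*-1=-5, -3*7=-21, -3*-2=6 => row sum = -74
Row 4: -6*-9=54, 3*9=27, 2*5=10, -5*-5=25 => row sum = 116
Total = 46 + 78 + -74 + 116 = 166

166


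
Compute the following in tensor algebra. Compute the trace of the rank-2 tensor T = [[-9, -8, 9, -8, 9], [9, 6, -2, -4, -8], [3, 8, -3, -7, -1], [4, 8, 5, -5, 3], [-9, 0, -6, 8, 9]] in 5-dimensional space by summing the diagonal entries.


The contraction (trace) of a rank-2 tensor is the sum of its diagonal elements.
Diagonal entries: A[1,1] = -9, A[2,2] = 6, A[3,3] = -3, A[4,4] = -5, A[5,5] = 9
Tr(A) = -9 + 6 + -3 + -5 + 9 = -2

-2


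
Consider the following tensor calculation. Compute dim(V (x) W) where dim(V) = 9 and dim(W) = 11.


The dimension of a tensor product is the product of dimensions.
dim(V) = 9, dim(W) = 11
dim(V (x) W) = 9 * 11 = 99

99


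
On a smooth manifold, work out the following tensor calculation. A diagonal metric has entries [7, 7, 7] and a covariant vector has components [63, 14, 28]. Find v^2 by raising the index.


To raise an index with a diagonal metric: v^i = v_i / g_{ii}.
For index 2: v_2 = 14, g_{22} = 7
v^2 = 14 / 7 = 2

2


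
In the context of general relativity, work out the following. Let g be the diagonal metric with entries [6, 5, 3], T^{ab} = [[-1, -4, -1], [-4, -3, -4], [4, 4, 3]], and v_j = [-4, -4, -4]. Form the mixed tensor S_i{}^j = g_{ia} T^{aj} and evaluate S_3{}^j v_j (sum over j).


Step 1: lower the first index. For a diagonal metric, g_{ia} T^{aj} = g_{ii} T^{ij} (no sum on i).
g_{33} = 3
S_3{}^1 = 3 * T^{31} = 3 * 4 = 12
S_3{}^2 = 3 * T^{32} = 3 * 4 = 12
S_3{}^3 = 3 * T^{33} = 3 * 3 = 9
Step 2: contract S_3{}^j with v_j.
S_3{}^1 * v_1 = 12 * -4 = -48
S_3{}^2 * v_2 = 12 * -4 = -48
S_3{}^3 * v_3 = 9 * -4 = -36
Result = -48 + -48 + -36 = -132

-132


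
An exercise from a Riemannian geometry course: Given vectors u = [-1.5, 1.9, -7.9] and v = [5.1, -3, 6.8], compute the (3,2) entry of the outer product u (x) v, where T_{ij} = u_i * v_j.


The outer product entry T_{ij} = u_i * v_j.
We need i=3, j=2.
u_3 = -7.9, v_2 = -3
T_{3,2} = -7.9 * -3 = 23.7

23.7


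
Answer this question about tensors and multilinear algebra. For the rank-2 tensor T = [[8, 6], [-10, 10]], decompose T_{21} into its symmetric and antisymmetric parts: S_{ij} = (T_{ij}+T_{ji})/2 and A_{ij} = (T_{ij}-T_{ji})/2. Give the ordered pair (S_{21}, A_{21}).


T_{21} = -10
T_{12} = 6
S_{21} = (-10 + 6)/2 = -4/2 = -2
A_{21} = (-10 - 6)/2 = -16/2 = -8
Check: S + A = -2 + -8 = -10 = T_{21}.

(-2, -8)


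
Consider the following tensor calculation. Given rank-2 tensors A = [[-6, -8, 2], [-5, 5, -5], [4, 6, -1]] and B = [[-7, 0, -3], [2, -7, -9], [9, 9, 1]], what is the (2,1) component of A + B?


Tensor addition is component-wise: (A + B)_{ij} = A_{ij} + B_{ij}.
A_{21} = -5
B_{21} = 2
(A + B)_{21} = -5 + 2 = -3

-3


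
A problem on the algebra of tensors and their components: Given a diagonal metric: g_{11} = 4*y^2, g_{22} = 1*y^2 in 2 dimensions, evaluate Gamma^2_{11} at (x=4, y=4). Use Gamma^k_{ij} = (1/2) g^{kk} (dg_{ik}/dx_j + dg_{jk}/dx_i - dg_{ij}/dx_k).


For a diagonal metric, Gamma^k_{ij} = (1/2) g^{kk} (dg_{ik}/dx_j + dg_{jk}/dx_i - dg_{ij}/dx_k).
The metric is diagonal, so g_{ab} = 0 for a != b.
At the given point: g_{11} = 64, g_{22} = 16
g^{22} = 1/16
dg_{12}/dx_1 = 0 (off-diagonal)
dg_{12}/dx_1 = 0 (off-diagonal)
dg_{11}/dx_2 = dg_{11}/dx_2 = 32
Numerator = 0 + 0 - 32 = -32
Gamma^2_{11} = -32 / (2 * 16) = -1

-1


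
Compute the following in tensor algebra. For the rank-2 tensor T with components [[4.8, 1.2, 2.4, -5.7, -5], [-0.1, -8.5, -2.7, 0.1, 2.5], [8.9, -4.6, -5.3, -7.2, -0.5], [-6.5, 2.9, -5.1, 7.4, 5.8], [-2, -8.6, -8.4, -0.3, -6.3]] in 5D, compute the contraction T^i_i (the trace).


The contraction (trace) of a rank-2 tensor is the sum of its diagonal elements.
Diagonal entries: A[1,1] = 4.8, A[2,2] = -8.5, A[3,3] = -5.3, A[4,4] = 7.4, A[5,5] = -6.3
Tr(A) = 4.8 + -8.5 + -5.3 + 7.4 + -6.3 = -7.9

-7.9


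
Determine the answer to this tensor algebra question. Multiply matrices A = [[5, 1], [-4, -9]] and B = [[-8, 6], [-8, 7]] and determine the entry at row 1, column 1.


(AB)_{ij} = sum_k A_{ik} B_{kj}.
For i=1, j=1:
A_{11} * B_{11} = 5 * -8 = -40
A_{12} * B_{21} = 1 * -8 = -8
Sum = -40 + -8 = -48

-48
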